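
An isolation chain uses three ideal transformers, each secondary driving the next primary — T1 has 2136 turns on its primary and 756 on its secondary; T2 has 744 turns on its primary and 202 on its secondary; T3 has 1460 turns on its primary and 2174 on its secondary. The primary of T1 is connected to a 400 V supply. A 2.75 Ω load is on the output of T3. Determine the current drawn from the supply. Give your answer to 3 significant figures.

I_supply ≈ 2.98 A

After T1: V = 400.00 × 756/2136 = 141.57 V.
After T2: V = 141.57 × 202/744 = 38.438 V.
After T3: V = 38.438 × 2174/1460 = 57.236 V.
I_load = 57.236/2.75 = 20.813 A, so P_out = 57.236 × 20.813 = 1191.2 W.
All ideal ⇒ P_in = P_out, so I_supply = 1191.2/400 = 2.98 A.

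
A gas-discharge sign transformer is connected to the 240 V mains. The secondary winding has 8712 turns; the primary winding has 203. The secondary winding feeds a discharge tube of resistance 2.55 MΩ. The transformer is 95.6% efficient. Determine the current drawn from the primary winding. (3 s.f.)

I_p ≈ 0.181 A

V_s = 240 × 8712/203 = 10300 V.
I_s = V_s/R = 10300/(2.55×10^6) = 0.0040392 A.
P_out = V_s I_s = 10300 × 0.0040392 = 41.603 W.
P_in = P_out/η = 41.603/0.956 = 43.518 W.
I_p = P_in/V_p = 43.518/240 = 0.181 A.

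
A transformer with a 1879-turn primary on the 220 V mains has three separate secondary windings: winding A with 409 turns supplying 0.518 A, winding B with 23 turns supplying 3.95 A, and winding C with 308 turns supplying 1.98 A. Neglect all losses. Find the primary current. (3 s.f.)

I_p ≈ 0.486 A

V_A = 220 × 409/1879 = 47.887 V; V_B = 220 × 23/1879 = 2.6929 V; V_C = 220 × 308/1879 = 36.062 V.
P_out = V_A I_A + V_B I_B + V_C I_C = 47.887×0.518 + 2.6929×3.95 + 36.062×1.98 = 24.806 + 10.637 + 71.402 = 106.84 W.
Ideal ⇒ P_in = P_out, so I_p = P_out/V_p = 106.84/220 = 0.486 A.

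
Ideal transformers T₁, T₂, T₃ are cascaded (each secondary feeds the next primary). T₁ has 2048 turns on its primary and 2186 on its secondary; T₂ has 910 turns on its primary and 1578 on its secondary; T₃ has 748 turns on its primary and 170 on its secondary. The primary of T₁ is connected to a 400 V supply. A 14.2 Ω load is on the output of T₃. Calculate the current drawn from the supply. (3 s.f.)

After T₁: V = 400.00 × 2186/2048 = 426.95 V.
After T₂: V = 426.95 × 1578/910 = 740.36 V.
After T₃: V = 740.36 × 170/748 = 168.26 V.
I_load = 168.26/14.2 = 11.850 A, so P_out = 168.26 × 11.850 = 1993.9 W.
All ideal ⇒ P_in = P_out, so I_supply = 1993.9/400 = 4.98 A.

I_supply ≈ 4.98 A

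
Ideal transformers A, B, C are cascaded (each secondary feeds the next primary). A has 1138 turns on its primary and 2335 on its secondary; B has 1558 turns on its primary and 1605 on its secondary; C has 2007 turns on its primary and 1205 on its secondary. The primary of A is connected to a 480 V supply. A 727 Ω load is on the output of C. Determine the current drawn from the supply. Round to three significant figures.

Secondary of A: V = 480.00 × 2335/1138 = 984.89 V.
Secondary of B: V = 984.89 × 1605/1558 = 1014.6 V.
Secondary of C: V = 1014.6 × 1205/2007 = 609.16 V.
I_load = 609.16/727 = 0.83791 A, so P_out = 609.16 × 0.83791 = 510.42 W.
All ideal ⇒ P_in = P_out, so I_supply = 510.42/480 = 1.06 A.

I_supply ≈ 1.06 A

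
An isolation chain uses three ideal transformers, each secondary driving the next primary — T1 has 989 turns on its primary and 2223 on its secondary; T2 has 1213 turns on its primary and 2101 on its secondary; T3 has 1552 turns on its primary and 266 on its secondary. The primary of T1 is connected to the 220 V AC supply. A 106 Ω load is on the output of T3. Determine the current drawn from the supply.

I_supply ≈ 0.924 A

Secondary of T1: V = 220.00 × 2223/989 = 494.50 V.
Secondary of T2: V = 494.50 × 2101/1213 = 856.51 V.
Secondary of T3: V = 856.51 × 266/1552 = 146.80 V.
I_load = 146.80/106 = 1.3849 A, so P_out = 146.80 × 1.3849 = 203.30 W.
All ideal ⇒ P_in = P_out, so I_supply = 203.30/220 = 0.924 A.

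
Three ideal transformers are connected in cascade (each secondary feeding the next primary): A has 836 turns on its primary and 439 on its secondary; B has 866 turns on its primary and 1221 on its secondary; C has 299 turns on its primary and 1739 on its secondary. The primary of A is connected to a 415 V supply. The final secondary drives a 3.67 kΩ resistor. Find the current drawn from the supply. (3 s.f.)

I_supply ≈ 2.10 A

After A: V = 415.00 × 439/836 = 217.92 V.
After B: V = 217.92 × 1221/866 = 307.26 V.
After C: V = 307.26 × 1739/299 = 1787.0 V.
I_load = 1787.0/3670 = 0.48693 A, so P_out = 1787.0 × 0.48693 = 870.16 W.
All ideal ⇒ P_in = P_out, so I_supply = 870.16/415 = 2.10 A.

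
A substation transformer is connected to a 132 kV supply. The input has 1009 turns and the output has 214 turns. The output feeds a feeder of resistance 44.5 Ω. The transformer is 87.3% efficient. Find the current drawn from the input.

V_out = 132000 × 214/1009 = 27996 V.
I_out = V_out/R = 27996/44.5 = 629.12 A.
P_out = V_out I_out = 27996 × 629.12 = 1.7613×10^7 W.
P_in = P_out/η = 1.7613×10^7/0.873 = 2.0175×10^7 W.
I_in = P_in/V_in = 2.0175×10^7/132000 = 153 A.

I_in ≈ 153 A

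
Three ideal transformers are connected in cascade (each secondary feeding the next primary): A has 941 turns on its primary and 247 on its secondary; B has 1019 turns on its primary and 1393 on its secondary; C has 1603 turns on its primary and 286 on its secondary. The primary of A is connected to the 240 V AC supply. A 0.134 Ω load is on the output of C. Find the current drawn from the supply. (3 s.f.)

I_supply ≈ 7.34 A

After A: V = 240.00 × 247/941 = 62.997 V.
After B: V = 62.997 × 1393/1019 = 86.118 V.
After C: V = 86.118 × 286/1603 = 15.365 V.
I_load = 15.365/0.134 = 114.66 A, so P_out = 15.365 × 114.66 = 1761.8 W.
All ideal ⇒ P_in = P_out, so I_supply = 1761.8/240 = 7.34 A.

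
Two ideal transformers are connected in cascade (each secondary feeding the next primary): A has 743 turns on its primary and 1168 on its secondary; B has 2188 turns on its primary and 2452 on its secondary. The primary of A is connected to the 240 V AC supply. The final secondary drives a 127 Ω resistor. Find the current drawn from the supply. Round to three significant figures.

I_supply ≈ 5.86 A

Secondary of A: V = 240.00 × 1168/743 = 377.28 V.
Secondary of B: V = 377.28 × 2452/2188 = 422.80 V.
I_load = 422.80/127 = 3.3292 A, so P_out = 422.80 × 3.3292 = 1407.6 W.
All ideal ⇒ P_in = P_out, so I_supply = 1407.6/240 = 5.86 A.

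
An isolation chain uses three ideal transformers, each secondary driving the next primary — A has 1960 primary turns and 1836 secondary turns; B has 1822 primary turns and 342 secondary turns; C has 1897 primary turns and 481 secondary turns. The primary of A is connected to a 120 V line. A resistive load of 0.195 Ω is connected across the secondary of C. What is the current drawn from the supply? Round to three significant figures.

Secondary of A: V = 120.00 × 1836/1960 = 112.41 V.
Secondary of B: V = 112.41 × 342/1822 = 21.100 V.
Secondary of C: V = 21.100 × 481/1897 = 5.3500 V.
I_load = 5.3500/0.195 = 27.436 A, so P_out = 5.3500 × 27.436 = 146.78 W.
All ideal ⇒ P_in = P_out, so I_supply = 146.78/120 = 1.22 A.

I_supply ≈ 1.22 A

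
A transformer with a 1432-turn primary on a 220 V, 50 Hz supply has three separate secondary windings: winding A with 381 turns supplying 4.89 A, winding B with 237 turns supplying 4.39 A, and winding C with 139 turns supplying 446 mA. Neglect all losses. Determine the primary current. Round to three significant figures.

V_A = 220 × 381/1432 = 58.534 V; V_B = 220 × 237/1432 = 36.411 V; V_C = 220 × 139/1432 = 21.355 V.
P_out = V_A I_A + V_B I_B + V_C I_C = 58.534×4.89 + 36.411×4.39 + 21.355×0.446 = 286.23 + 159.84 + 9.5242 = 455.60 W.
Ideal ⇒ P_in = P_out, so I_p = P_out/V_p = 455.60/220 = 2.07 A.

I_p ≈ 2.07 A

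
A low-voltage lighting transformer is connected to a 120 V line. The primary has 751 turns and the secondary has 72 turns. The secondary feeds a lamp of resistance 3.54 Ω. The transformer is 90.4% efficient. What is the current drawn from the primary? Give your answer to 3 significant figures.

V_s = 120 × 72/751 = 11.505 V.
I_s = V_s/R = 11.505/3.54 = 3.2499 A.
P_out = V_s I_s = 11.505 × 3.2499 = 37.389 W.
P_in = P_out/η = 37.389/0.904 = 41.360 W.
I_p = P_in/V_p = 41.360/120 = 0.345 A.

I_p ≈ 0.345 A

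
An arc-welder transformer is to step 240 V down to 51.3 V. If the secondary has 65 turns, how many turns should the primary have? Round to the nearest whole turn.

N_p = 304 turns

N_p/N_s = V_p/V_s, so N_p = 65 × 240/51.3 = 304.1 ≈ 304 turns.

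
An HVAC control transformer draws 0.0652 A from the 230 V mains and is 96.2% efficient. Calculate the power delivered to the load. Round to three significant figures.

P_out ≈ 14.4 W

P_in = V_p I_p = 230 × 0.0652 = 14.996 W.
P_out = η P_in = 0.962 × 14.996 = 14.4 W.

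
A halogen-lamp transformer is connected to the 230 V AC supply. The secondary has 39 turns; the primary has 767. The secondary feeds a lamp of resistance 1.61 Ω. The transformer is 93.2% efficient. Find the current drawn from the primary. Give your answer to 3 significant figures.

I_p ≈ 0.396 A

V_s = 230 × 39/767 = 11.695 V.
I_s = V_s/R = 11.695/1.61 = 7.2639 A.
P_out = V_s I_s = 11.695 × 7.2639 = 84.951 W.
P_in = P_out/η = 84.951/0.932 = 91.149 W.
I_p = P_in/V_p = 91.149/230 = 0.396 A.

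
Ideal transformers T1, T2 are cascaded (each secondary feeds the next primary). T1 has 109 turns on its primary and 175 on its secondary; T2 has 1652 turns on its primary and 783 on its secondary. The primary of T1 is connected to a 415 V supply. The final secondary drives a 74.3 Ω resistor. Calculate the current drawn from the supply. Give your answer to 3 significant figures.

Secondary of T1: V = 415.00 × 175/109 = 666.28 V.
Secondary of T2: V = 666.28 × 783/1652 = 315.80 V.
I_load = 315.80/74.3 = 4.2503 A, so P_out = 315.80 × 4.2503 = 1342.3 W.
All ideal ⇒ P_in = P_out, so I_supply = 1342.3/415 = 3.23 A.

I_supply ≈ 3.23 A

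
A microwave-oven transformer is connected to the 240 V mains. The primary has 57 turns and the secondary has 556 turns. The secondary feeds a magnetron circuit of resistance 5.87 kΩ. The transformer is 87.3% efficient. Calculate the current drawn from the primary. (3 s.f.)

V_s = 240 × 556/57 = 2341.1 V.
I_s = V_s/R = 2341.1/5870 = 0.39882 A.
P_out = V_s I_s = 2341.1 × 0.39882 = 933.65 W.
P_in = P_out/η = 933.65/0.873 = 1069.5 W.
I_p = P_in/V_p = 1069.5/240 = 4.46 A.

I_p ≈ 4.46 A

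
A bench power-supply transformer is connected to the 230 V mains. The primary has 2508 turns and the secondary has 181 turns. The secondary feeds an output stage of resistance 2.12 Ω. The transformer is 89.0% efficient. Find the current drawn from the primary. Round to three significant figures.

V_s = 230 × 181/2508 = 16.599 V.
I_s = V_s/R = 16.599/2.12 = 7.8297 A.
P_out = V_s I_s = 16.599 × 7.8297 = 129.96 W.
P_in = P_out/η = 129.96/0.890 = 146.03 W.
I_p = P_in/V_p = 146.03/230 = 0.635 A.

I_p ≈ 0.635 A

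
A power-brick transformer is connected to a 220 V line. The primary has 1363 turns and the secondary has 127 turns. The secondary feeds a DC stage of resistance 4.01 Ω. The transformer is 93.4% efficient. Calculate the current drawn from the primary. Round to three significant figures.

I_p ≈ 0.510 A

V_s = 220 × 127/1363 = 20.499 V.
I_s = V_s/R = 20.499/4.01 = 5.1119 A.
P_out = V_s I_s = 20.499 × 5.1119 = 104.79 W.
P_in = P_out/η = 104.79/0.934 = 112.19 W.
I_p = P_in/V_p = 112.19/220 = 0.510 A.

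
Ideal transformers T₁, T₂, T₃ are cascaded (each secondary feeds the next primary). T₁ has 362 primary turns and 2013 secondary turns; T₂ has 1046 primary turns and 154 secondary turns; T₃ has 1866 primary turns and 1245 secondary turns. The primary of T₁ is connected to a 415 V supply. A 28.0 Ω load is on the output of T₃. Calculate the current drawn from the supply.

I_supply ≈ 4.42 A

Secondary of T₁: V = 415.00 × 2013/362 = 2307.7 V.
Secondary of T₂: V = 2307.7 × 154/1046 = 339.76 V.
Secondary of T₃: V = 339.76 × 1245/1866 = 226.69 V.
I_load = 226.69/28.0 = 8.0960 A, so P_out = 226.69 × 8.0960 = 1835.3 W.
All ideal ⇒ P_in = P_out, so I_supply = 1835.3/415 = 4.42 A.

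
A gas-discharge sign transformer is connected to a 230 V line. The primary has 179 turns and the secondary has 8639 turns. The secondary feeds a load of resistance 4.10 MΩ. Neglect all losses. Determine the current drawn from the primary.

V_s = V_p × N_s/N_p = 230 × 8639/179 = 11100 V.
I_s = V_s/R = 11100/(4.10×10^6) = 0.0027074 A.
For an ideal transformer I_p N_p = I_s N_s, so I_p = 0.0027074 × 8639/179 = 0.131 A.

I_p ≈ 0.131 A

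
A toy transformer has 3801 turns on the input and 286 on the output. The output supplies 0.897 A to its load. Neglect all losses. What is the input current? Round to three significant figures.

I_in ≈ 0.0675 A

For an ideal transformer I_in/I_out = N_out/N_in, so I_in = 0.897 × 286/3801 = 0.0675 A.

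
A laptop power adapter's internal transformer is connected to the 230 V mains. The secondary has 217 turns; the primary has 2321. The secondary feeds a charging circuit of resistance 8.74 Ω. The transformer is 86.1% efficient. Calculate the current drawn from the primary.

V_s = 230 × 217/2321 = 21.504 V.
I_s = V_s/R = 21.504/8.74 = 2.4604 A.
P_out = V_s I_s = 21.504 × 2.4604 = 52.907 W.
P_in = P_out/η = 52.907/0.861 = 61.448 W.
I_p = P_in/V_p = 61.448/230 = 0.267 A.

I_p ≈ 0.267 A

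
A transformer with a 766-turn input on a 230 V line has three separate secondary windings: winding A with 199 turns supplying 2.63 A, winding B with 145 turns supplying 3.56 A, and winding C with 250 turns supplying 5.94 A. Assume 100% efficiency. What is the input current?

I_in ≈ 3.30 A

V_A = 230 × 199/766 = 59.752 V; V_B = 230 × 145/766 = 43.538 V; V_C = 230 × 250/766 = 75.065 V.
P_out = V_A I_A + V_B I_B + V_C I_C = 59.752×2.63 + 43.538×3.56 + 75.065×5.94 = 157.15 + 154.99 + 445.89 = 758.03 W.
Ideal ⇒ P_in = P_out, so I_in = P_out/V_in = 758.03/230 = 3.30 A.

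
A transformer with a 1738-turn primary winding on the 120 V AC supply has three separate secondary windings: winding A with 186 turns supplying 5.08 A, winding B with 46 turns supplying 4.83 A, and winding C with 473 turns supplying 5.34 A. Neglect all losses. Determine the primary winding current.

V_A = 120 × 186/1738 = 12.842 V; V_B = 120 × 46/1738 = 3.1761 V; V_C = 120 × 473/1738 = 32.658 V.
P_out = V_A I_A + V_B I_B + V_C I_C = 12.842×5.08 + 3.1761×4.83 + 32.658×5.34 = 65.239 + 15.340 + 174.39 = 254.97 W.
Ideal ⇒ P_in = P_out, so I_p = P_out/V_p = 254.97/120 = 2.12 A.

I_p ≈ 2.12 A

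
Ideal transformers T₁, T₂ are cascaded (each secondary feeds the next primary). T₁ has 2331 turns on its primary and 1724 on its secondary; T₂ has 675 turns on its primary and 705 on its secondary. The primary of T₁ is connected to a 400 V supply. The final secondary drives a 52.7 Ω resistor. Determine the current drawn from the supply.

I_supply ≈ 4.53 A

Secondary of T₁: V = 400.00 × 1724/2331 = 295.84 V.
Secondary of T₂: V = 295.84 × 705/675 = 308.99 V.
I_load = 308.99/52.7 = 5.8631 A, so P_out = 308.99 × 5.8631 = 1811.6 W.
All ideal ⇒ P_in = P_out, so I_supply = 1811.6/400 = 4.53 A.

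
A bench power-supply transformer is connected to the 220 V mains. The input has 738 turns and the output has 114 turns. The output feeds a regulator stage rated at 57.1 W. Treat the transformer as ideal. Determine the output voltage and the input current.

V_out = V_in × N_out/N_in = 220 × 114/738 = 33.984 V.
I_out = P/V_out = 57.1/33.984 = 1.6802 A.
I_in = I_out × N_out/N_in = 1.6802 × 114/738 = 0.260 A.

V_out ≈ 34.0 V, I_in ≈ 0.260 A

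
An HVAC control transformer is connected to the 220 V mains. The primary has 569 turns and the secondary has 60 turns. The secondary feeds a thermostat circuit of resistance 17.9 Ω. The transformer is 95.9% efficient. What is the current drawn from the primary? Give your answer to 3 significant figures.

I_p ≈ 0.143 A

V_s = 220 × 60/569 = 23.199 V.
I_s = V_s/R = 23.199/17.9 = 1.2960 A.
P_out = V_s I_s = 23.199 × 1.2960 = 30.066 W.
P_in = P_out/η = 30.066/0.959 = 31.351 W.
I_p = P_in/V_p = 31.351/220 = 0.143 A.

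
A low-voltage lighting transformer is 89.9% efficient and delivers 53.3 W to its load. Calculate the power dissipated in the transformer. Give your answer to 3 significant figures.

P_in = P_out/η = 53.3/0.899 = 59.2881 W.
P_loss = P_in − P_out = 59.2881 − 53.3 = 5.99 W.

P_loss ≈ 5.99 W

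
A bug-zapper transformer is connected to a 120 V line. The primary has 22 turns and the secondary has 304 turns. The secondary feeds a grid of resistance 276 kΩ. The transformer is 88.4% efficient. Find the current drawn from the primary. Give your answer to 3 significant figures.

I_p ≈ 0.0939 A

V_s = 120 × 304/22 = 1658.2 V.
I_s = V_s/R = 1658.2/276000 = 0.0060079 A.
P_out = V_s I_s = 1658.2 × 0.0060079 = 9.9622 W.
P_in = P_out/η = 9.9622/0.884 = 11.269 W.
I_p = P_in/V_p = 11.269/120 = 0.0939 A.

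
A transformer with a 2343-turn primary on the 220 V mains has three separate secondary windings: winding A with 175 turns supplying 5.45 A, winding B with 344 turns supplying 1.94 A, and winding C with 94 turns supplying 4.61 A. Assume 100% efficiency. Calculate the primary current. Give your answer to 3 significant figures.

V_A = 220 × 175/2343 = 16.432 V; V_B = 220 × 344/2343 = 32.300 V; V_C = 220 × 94/2343 = 8.8263 V.
P_out = V_A I_A + V_B I_B + V_C I_C = 16.432×5.45 + 32.300×1.94 + 8.8263×4.61 = 89.554 + 62.663 + 40.689 = 192.91 W.
Ideal ⇒ P_in = P_out, so I_p = P_out/V_p = 192.91/220 = 0.877 A.

I_p ≈ 0.877 A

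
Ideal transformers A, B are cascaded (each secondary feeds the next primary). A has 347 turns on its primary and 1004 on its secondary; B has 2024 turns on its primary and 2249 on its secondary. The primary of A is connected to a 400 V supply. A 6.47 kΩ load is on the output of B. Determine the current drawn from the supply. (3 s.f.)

I_supply ≈ 0.639 A

After A: V = 400.00 × 1004/347 = 1157.3 V.
After B: V = 1157.3 × 2249/2024 = 1286.0 V.
I_load = 1286.0/6470 = 0.19876 A, so P_out = 1286.0 × 0.19876 = 255.61 W.
All ideal ⇒ P_in = P_out, so I_supply = 255.61/400 = 0.639 A.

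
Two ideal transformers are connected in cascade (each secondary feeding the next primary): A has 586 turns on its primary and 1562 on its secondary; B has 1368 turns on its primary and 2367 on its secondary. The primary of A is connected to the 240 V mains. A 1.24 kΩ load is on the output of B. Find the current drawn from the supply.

Secondary of A: V = 240.00 × 1562/586 = 639.73 V.
Secondary of B: V = 639.73 × 2367/1368 = 1106.9 V.
I_load = 1106.9/1240 = 0.89266 A, so P_out = 1106.9 × 0.89266 = 988.08 W.
All ideal ⇒ P_in = P_out, so I_supply = 988.08/240 = 4.12 A.

I_supply ≈ 4.12 A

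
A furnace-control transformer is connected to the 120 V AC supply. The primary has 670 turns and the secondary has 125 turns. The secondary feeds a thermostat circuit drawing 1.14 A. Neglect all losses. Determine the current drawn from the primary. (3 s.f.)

For an ideal transformer I_p N_p = I_s N_s, so I_p = 1.14 × 125/670 = 0.213 A.

I_p ≈ 0.213 A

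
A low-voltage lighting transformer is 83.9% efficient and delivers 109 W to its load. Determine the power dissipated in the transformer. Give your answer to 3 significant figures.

P_in = P_out/η = 109/0.839 = 129.917 W.
P_loss = P_in − P_out = 129.917 − 109 = 20.9 W.

P_loss ≈ 20.9 W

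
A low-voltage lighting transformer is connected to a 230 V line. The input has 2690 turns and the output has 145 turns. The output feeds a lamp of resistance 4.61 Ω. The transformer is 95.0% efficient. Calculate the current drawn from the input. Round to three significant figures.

V_out = 230 × 145/2690 = 12.398 V.
I_out = V_out/R = 12.398/4.61 = 2.6893 A.
P_out = V_out I_out = 12.398 × 2.6893 = 33.342 W.
P_in = P_out/η = 33.342/0.950 = 35.096 W.
I_in = P_in/V_in = 35.096/230 = 0.153 A.

I_in ≈ 0.153 A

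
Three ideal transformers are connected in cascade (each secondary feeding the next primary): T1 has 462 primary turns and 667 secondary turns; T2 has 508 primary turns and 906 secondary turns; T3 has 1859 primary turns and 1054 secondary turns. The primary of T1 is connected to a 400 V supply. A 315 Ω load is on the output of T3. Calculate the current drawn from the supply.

I_supply ≈ 2.71 A

Secondary of T1: V = 400.00 × 667/462 = 577.49 V.
Secondary of T2: V = 577.49 × 906/508 = 1029.9 V.
Secondary of T3: V = 1029.9 × 1054/1859 = 583.94 V.
I_load = 583.94/315 = 1.8538 A, so P_out = 583.94 × 1.8538 = 1082.5 W.
All ideal ⇒ P_in = P_out, so I_supply = 1082.5/400 = 2.71 A.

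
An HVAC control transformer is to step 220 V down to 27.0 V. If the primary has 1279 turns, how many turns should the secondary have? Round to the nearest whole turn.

N_s = 157 turns

N_s/N_p = V_s/V_p, so N_s = 1279 × 27.0/220 = 157.0 ≈ 157 turns.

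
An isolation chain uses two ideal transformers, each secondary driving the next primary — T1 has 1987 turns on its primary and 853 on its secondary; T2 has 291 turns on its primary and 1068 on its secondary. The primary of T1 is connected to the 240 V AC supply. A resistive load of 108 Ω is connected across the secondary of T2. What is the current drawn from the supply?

I_supply ≈ 5.52 A

After T1: V = 240.00 × 853/1987 = 103.03 V.
After T2: V = 103.03 × 1068/291 = 378.13 V.
I_load = 378.13/108 = 3.5012 A, so P_out = 378.13 × 3.5012 = 1323.9 W.
All ideal ⇒ P_in = P_out, so I_supply = 1323.9/240 = 5.52 A.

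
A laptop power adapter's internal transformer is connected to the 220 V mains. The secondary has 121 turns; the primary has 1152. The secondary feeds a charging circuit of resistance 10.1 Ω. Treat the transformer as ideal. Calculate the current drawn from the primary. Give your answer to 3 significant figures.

I_p ≈ 0.240 A

V_s = V_p × N_s/N_p = 220 × 121/1152 = 23.108 V.
I_s = V_s/R = 23.108/10.1 = 2.2879 A.
For an ideal transformer I_p N_p = I_s N_s, so I_p = 2.2879 × 121/1152 = 0.240 A.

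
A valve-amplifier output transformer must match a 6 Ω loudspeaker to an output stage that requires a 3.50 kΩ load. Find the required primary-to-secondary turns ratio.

Z_p/Z_s = (N_p/N_s)², so N_p/N_s = √(3500/6) = √583 = 24.2.

N_p/N_s ≈ 24.2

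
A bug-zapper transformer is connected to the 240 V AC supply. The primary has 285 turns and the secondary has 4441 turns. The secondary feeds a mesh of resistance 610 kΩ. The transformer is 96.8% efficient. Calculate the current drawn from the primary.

I_p ≈ 0.0987 A

V_s = 240 × 4441/285 = 3739.8 V.
I_s = V_s/R = 3739.8/610000 = 0.0061308 A.
P_out = V_s I_s = 3739.8 × 0.0061308 = 22.928 W.
P_in = P_out/η = 22.928/0.968 = 23.686 W.
I_p = P_in/V_p = 23.686/240 = 0.0987 A.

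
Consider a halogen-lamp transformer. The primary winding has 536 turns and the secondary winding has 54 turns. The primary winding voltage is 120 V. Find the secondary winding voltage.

V_s ≈ 12.1 V

V_s/V_p = N_s/N_p, so V_s = 120 × 54/536 = 12.1 V.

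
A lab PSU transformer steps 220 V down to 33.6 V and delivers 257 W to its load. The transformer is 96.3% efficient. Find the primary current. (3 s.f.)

I_p ≈ 1.21 A

P_in = P_out/η = 257/0.963 = 266.87 W.
I_p = P_in/V_p = 266.87/220 = 1.21 A.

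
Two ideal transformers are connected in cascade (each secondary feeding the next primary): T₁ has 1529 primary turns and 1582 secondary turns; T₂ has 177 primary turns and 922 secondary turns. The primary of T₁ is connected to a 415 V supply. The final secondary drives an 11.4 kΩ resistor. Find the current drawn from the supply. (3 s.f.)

I_supply ≈ 1.06 A

After T₁: V = 415.00 × 1582/1529 = 429.39 V.
After T₂: V = 429.39 × 922/177 = 2236.7 V.
I_load = 2236.7/11400 = 0.19620 A, so P_out = 2236.7 × 0.19620 = 438.84 W.
All ideal ⇒ P_in = P_out, so I_supply = 438.84/415 = 1.06 A.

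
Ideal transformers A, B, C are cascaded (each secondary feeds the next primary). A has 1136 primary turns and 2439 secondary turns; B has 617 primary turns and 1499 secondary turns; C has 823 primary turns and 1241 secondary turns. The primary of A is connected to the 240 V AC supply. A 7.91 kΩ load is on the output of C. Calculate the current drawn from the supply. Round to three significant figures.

Secondary of A: V = 240.00 × 2439/1136 = 515.28 V.
Secondary of B: V = 515.28 × 1499/617 = 1251.9 V.
Secondary of C: V = 1251.9 × 1241/823 = 1887.7 V.
I_load = 1887.7/7910 = 0.23865 A, so P_out = 1887.7 × 0.23865 = 450.49 W.
All ideal ⇒ P_in = P_out, so I_supply = 450.49/240 = 1.88 A.

I_supply ≈ 1.88 A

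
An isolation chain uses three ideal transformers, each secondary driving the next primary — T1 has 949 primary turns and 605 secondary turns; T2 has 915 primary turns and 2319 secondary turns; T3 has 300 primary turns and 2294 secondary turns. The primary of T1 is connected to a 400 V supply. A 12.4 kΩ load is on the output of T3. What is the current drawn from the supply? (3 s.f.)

Secondary of T1: V = 400.00 × 605/949 = 255.01 V.
Secondary of T2: V = 255.01 × 2319/915 = 646.29 V.
Secondary of T3: V = 646.29 × 2294/300 = 4942.0 V.
I_load = 4942.0/12400 = 0.39855 A, so P_out = 4942.0 × 0.39855 = 1969.6 W.
All ideal ⇒ P_in = P_out, so I_supply = 1969.6/400 = 4.92 A.

I_supply ≈ 4.92 A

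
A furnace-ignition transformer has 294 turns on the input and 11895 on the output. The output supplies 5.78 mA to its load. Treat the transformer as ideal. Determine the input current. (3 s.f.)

I_in ≈ 0.234 A

For an ideal transformer I_in/I_out = N_out/N_in, so I_in = 0.00578 × 11895/294 = 0.234 A.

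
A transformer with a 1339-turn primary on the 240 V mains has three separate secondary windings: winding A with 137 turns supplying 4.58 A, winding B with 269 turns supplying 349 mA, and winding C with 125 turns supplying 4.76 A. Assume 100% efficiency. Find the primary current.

I_p ≈ 0.983 A

V_A = 240 × 137/1339 = 24.556 V; V_B = 240 × 269/1339 = 48.215 V; V_C = 240 × 125/1339 = 22.405 V.
P_out = V_A I_A + V_B I_B + V_C I_C = 24.556×4.58 + 48.215×0.349 + 22.405×4.76 = 112.46 + 16.827 + 106.65 = 235.94 W.
Ideal ⇒ P_in = P_out, so I_p = P_out/V_p = 235.94/240 = 0.983 A.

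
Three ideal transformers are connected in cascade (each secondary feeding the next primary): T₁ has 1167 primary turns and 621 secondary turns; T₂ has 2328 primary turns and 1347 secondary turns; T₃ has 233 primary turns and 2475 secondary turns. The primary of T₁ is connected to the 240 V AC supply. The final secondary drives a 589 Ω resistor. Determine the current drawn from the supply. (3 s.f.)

After T₁: V = 240.00 × 621/1167 = 127.71 V.
After T₂: V = 127.71 × 1347/2328 = 73.895 V.
After T₃: V = 73.895 × 2475/233 = 784.94 V.
I_load = 784.94/589 = 1.3327 A, so P_out = 784.94 × 1.3327 = 1046.1 W.
All ideal ⇒ P_in = P_out, so I_supply = 1046.1/240 = 4.36 A.

I_supply ≈ 4.36 A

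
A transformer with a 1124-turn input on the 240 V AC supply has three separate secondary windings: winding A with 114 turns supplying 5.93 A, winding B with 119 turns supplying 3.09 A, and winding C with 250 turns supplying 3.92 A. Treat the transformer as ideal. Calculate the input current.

V_A = 240 × 114/1124 = 24.342 V; V_B = 240 × 119/1124 = 25.409 V; V_C = 240 × 250/1124 = 53.381 V.
P_out = V_A I_A + V_B I_B + V_C I_C = 24.342×5.93 + 25.409×3.09 + 53.381×3.92 = 144.35 + 78.515 + 209.25 = 432.11 W.
Ideal ⇒ P_in = P_out, so I_in = P_out/V_in = 432.11/240 = 1.80 A.

I_in ≈ 1.80 A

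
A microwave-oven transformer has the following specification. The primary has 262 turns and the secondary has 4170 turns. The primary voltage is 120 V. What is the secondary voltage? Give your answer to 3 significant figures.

V_s/V_p = N_s/N_p, so V_s = 120 × 4170/262 = 1910 V.

V_s ≈ 1910 V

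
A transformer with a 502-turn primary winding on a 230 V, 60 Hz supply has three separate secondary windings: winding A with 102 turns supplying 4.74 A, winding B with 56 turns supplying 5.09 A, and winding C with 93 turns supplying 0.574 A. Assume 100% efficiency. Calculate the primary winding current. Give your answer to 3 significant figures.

V_A = 230 × 102/502 = 46.733 V; V_B = 230 × 56/502 = 25.657 V; V_C = 230 × 93/502 = 42.610 V.
P_out = V_A I_A + V_B I_B + V_C I_C = 46.733×4.74 + 25.657×5.09 + 42.610×0.574 = 221.51 + 130.60 + 24.458 = 376.57 W.
Ideal ⇒ P_in = P_out, so I_p = P_out/V_p = 376.57/230 = 1.64 A.

I_p ≈ 1.64 A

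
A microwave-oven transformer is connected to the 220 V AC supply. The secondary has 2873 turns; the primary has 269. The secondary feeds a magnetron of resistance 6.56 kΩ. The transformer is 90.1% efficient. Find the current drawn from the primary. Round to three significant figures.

I_p ≈ 4.25 A

V_s = 220 × 2873/269 = 2349.7 V.
I_s = V_s/R = 2349.7/6560 = 0.35818 A.
P_out = V_s I_s = 2349.7 × 0.35818 = 841.60 W.
P_in = P_out/η = 841.60/0.901 = 934.08 W.
I_p = P_in/V_p = 934.08/220 = 4.25 A.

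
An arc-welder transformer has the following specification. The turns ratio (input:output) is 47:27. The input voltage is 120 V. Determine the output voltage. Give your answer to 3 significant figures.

V_out ≈ 68.9 V

V_out/V_in = N_out/N_in, so V_out = 120 × 27/47 = 68.9 V.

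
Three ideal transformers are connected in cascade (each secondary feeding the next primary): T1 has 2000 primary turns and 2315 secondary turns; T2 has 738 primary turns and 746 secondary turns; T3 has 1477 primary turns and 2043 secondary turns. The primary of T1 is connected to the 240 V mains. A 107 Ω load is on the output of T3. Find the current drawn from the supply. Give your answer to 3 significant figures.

I_supply ≈ 5.88 A

Secondary of T1: V = 240.00 × 2315/2000 = 277.80 V.
Secondary of T2: V = 277.80 × 746/738 = 280.81 V.
Secondary of T3: V = 280.81 × 2043/1477 = 388.42 V.
I_load = 388.42/107 = 3.6301 A, so P_out = 388.42 × 3.6301 = 1410.0 W.
All ideal ⇒ P_in = P_out, so I_supply = 1410.0/240 = 5.88 A.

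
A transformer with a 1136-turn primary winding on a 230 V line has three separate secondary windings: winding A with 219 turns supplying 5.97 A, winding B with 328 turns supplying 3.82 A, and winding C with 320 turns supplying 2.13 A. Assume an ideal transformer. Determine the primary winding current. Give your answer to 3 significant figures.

I_p ≈ 2.85 A

V_A = 230 × 219/1136 = 44.340 V; V_B = 230 × 328/1136 = 66.408 V; V_C = 230 × 320/1136 = 64.789 V.
P_out = V_A I_A + V_B I_B + V_C I_C = 44.340×5.97 + 66.408×3.82 + 64.789×2.13 = 264.71 + 253.68 + 138.00 = 656.39 W.
Ideal ⇒ P_in = P_out, so I_p = P_out/V_p = 656.39/230 = 2.85 A.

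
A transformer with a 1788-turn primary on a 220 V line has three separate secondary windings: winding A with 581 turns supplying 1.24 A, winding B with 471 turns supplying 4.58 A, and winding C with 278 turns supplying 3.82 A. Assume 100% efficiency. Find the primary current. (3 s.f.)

V_A = 220 × 581/1788 = 71.488 V; V_B = 220 × 471/1788 = 57.953 V; V_C = 220 × 278/1788 = 34.206 V.
P_out = V_A I_A + V_B I_B + V_C I_C = 71.488×1.24 + 57.953×4.58 + 34.206×3.82 = 88.645 + 265.42 + 130.67 = 484.74 W.
Ideal ⇒ P_in = P_out, so I_p = P_out/V_p = 484.74/220 = 2.20 A.

I_p ≈ 2.20 A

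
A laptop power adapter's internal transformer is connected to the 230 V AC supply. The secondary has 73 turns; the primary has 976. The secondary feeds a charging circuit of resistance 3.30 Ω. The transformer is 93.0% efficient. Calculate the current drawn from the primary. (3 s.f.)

V_s = 230 × 73/976 = 17.203 V.
I_s = V_s/R = 17.203/3.30 = 5.2130 A.
P_out = V_s I_s = 17.203 × 5.2130 = 89.678 W.
P_in = P_out/η = 89.678/0.930 = 96.428 W.
I_p = P_in/V_p = 96.428/230 = 0.419 A.

I_p ≈ 0.419 A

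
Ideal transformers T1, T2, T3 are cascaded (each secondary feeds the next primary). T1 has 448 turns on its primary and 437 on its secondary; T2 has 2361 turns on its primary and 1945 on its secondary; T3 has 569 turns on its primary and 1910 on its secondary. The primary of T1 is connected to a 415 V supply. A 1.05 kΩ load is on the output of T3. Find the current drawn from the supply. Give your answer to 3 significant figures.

I_supply ≈ 2.88 A

Secondary of T1: V = 415.00 × 437/448 = 404.81 V.
Secondary of T2: V = 404.81 × 1945/2361 = 333.48 V.
Secondary of T3: V = 333.48 × 1910/569 = 1119.4 V.
I_load = 1119.4/1050 = 1.0661 A, so P_out = 1119.4 × 1.0661 = 1193.4 W.
All ideal ⇒ P_in = P_out, so I_supply = 1193.4/415 = 2.88 A.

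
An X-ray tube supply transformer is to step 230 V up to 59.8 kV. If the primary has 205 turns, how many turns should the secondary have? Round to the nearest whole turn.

N_s/N_p = V_s/V_p, so N_s = 205 × 59800/230 = 53300.0 ≈ 53300 turns.

N_s = 53300 turns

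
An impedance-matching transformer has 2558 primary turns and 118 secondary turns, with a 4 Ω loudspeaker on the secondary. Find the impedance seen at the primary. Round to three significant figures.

Z_p = (N_p/N_s)² × Z_s = (2558/118)² × 4 = 1880 Ω.

Z_p ≈ 1880 Ω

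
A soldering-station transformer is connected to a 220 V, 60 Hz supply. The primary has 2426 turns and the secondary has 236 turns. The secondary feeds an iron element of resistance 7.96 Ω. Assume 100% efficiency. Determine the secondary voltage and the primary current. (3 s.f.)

V_s ≈ 21.4 V, I_p ≈ 0.262 A

V_s = V_p × N_s/N_p = 220 × 236/2426 = 21.401 V.
I_s = V_s/R = 21.401/7.96 = 2.6886 A.
I_p = I_s × N_s/N_p = 2.6886 × 236/2426 = 0.262 A.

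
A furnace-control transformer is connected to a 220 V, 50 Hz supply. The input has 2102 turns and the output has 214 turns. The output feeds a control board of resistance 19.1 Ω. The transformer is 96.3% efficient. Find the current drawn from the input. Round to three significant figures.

V_out = 220 × 214/2102 = 22.398 V.
I_out = V_out/R = 22.398/19.1 = 1.1727 A.
P_out = V_out I_out = 22.398 × 1.1727 = 26.265 W.
P_in = P_out/η = 26.265/0.963 = 27.274 W.
I_in = P_in/V_in = 27.274/220 = 0.124 A.

I_in ≈ 0.124 A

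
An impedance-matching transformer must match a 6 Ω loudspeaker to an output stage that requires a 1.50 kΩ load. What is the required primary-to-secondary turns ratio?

N_p/N_s ≈ 15.8

Z_p/Z_s = (N_p/N_s)², so N_p/N_s = √(1500/6) = √250 = 15.8.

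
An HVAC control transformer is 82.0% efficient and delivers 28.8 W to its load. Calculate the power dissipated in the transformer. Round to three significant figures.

P_loss ≈ 6.32 W

P_in = P_out/η = 28.8/0.820 = 35.1220 W.
P_loss = P_in − P_out = 35.1220 − 28.8 = 6.32 W.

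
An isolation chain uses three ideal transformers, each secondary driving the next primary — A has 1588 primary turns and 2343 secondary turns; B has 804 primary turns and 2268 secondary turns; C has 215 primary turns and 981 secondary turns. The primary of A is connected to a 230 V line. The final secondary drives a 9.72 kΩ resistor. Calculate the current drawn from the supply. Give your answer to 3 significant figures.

After A: V = 230.00 × 2343/1588 = 339.35 V.
After B: V = 339.35 × 2268/804 = 957.27 V.
After C: V = 957.27 × 981/215 = 4367.8 V.
I_load = 4367.8/9720 = 0.44937 A, so P_out = 4367.8 × 0.44937 = 1962.8 W.
All ideal ⇒ P_in = P_out, so I_supply = 1962.8/230 = 8.53 A.

I_supply ≈ 8.53 A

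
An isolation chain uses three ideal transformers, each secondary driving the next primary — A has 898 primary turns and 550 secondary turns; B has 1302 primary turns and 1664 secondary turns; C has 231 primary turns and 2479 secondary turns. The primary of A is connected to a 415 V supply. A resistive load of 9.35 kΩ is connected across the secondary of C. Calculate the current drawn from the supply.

Secondary of A: V = 415.00 × 550/898 = 254.18 V.
Secondary of B: V = 254.18 × 1664/1302 = 324.85 V.
Secondary of C: V = 324.85 × 2479/231 = 3486.1 V.
I_load = 3486.1/9350 = 0.37285 A, so P_out = 3486.1 × 0.37285 = 1299.8 W.
All ideal ⇒ P_in = P_out, so I_supply = 1299.8/415 = 3.13 A.

I_supply ≈ 3.13 A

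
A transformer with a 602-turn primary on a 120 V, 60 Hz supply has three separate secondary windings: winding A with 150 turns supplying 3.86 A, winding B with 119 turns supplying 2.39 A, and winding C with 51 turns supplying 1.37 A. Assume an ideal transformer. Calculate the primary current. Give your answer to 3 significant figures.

I_p ≈ 1.55 A

V_A = 120 × 150/602 = 29.900 V; V_B = 120 × 119/602 = 23.721 V; V_C = 120 × 51/602 = 10.166 V.
P_out = V_A I_A + V_B I_B + V_C I_C = 29.900×3.86 + 23.721×2.39 + 10.166×1.37 = 115.42 + 56.693 + 13.928 = 186.04 W.
Ideal ⇒ P_in = P_out, so I_p = P_out/V_p = 186.04/120 = 1.55 A.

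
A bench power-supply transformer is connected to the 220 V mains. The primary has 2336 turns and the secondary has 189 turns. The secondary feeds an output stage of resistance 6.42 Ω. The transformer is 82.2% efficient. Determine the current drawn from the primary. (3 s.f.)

I_p ≈ 0.273 A

V_s = 220 × 189/2336 = 17.800 V.
I_s = V_s/R = 17.800/6.42 = 2.7725 A.
P_out = V_s I_s = 17.800 × 2.7725 = 49.350 W.
P_in = P_out/η = 49.350/0.822 = 60.037 W.
I_p = P_in/V_p = 60.037/220 = 0.273 A.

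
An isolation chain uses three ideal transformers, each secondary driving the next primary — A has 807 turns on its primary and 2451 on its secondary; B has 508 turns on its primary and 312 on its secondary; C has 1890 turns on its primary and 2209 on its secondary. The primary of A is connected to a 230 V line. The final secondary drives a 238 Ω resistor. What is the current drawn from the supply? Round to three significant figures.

Secondary of A: V = 230.00 × 2451/807 = 698.55 V.
Secondary of B: V = 698.55 × 312/508 = 429.03 V.
Secondary of C: V = 429.03 × 2209/1890 = 501.44 V.
I_load = 501.44/238 = 2.1069 A, so P_out = 501.44 × 2.1069 = 1056.5 W.
All ideal ⇒ P_in = P_out, so I_supply = 1056.5/230 = 4.59 A.

I_supply ≈ 4.59 A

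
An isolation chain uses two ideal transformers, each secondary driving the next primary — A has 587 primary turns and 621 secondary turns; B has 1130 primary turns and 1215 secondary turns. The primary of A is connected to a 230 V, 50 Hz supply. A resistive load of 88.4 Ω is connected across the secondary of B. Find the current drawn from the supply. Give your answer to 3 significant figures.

Secondary of A: V = 230.00 × 621/587 = 243.32 V.
Secondary of B: V = 243.32 × 1215/1130 = 261.62 V.
I_load = 261.62/88.4 = 2.9596 A, so P_out = 261.62 × 2.9596 = 774.29 W.
All ideal ⇒ P_in = P_out, so I_supply = 774.29/230 = 3.37 A.

I_supply ≈ 3.37 A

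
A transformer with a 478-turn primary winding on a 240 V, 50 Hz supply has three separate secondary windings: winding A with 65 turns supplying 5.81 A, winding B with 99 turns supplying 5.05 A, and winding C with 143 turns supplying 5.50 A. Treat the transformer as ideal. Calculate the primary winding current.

V_A = 240 × 65/478 = 32.636 V; V_B = 240 × 99/478 = 49.707 V; V_C = 240 × 143/478 = 71.799 V.
P_out = V_A I_A + V_B I_B + V_C I_C = 32.636×5.81 + 49.707×5.05 + 71.799×5.50 = 189.62 + 251.02 + 394.90 = 835.53 W.
Ideal ⇒ P_in = P_out, so I_p = P_out/V_p = 835.53/240 = 3.48 A.

I_p ≈ 3.48 A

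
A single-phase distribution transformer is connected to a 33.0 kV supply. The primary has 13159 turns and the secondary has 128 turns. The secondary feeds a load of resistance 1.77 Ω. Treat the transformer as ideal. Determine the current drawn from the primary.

V_s = V_p × N_s/N_p = 33000 × 128/13159 = 321.00 V.
I_s = V_s/R = 321.00/1.77 = 181.35 A.
For an ideal transformer I_p N_p = I_s N_s, so I_p = 181.35 × 128/13159 = 1.76 A.

I_p ≈ 1.76 A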